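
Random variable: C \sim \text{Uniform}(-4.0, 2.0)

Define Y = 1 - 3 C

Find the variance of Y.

For Y = aC + b: Var(Y) = a² * Var(C)
Var(C) = (2 + 4)^2/12 = 3
Var(Y) = (-3)² * 3 = 9 * 3 = 27

27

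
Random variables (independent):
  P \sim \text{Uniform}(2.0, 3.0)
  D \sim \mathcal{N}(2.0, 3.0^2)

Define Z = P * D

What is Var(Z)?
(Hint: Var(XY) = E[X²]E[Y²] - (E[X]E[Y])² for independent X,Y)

Var(XY) = E[X²]E[Y²] - (E[X]E[Y])²
E[P] = 2.5, Var(P) = 0.083333333
E[D] = 2, Var(D) = 9
E[P²] = 0.083333333 + 2.5² = 6.3333333
E[D²] = 9 + 2² = 13
Var(Z) = 6.3333333*13 - (2.5*2)²
= 82.333333 - 25 = 57.333333

57.333333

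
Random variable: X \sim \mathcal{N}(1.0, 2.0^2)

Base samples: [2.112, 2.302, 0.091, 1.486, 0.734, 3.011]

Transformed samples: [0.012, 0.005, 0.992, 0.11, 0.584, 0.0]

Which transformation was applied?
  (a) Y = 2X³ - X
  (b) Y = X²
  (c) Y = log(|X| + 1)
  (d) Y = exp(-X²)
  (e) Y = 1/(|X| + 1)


Checking option (d) Y = exp(-X²):
  X = 2.112 -> Y = 0.012 ✓
  X = 2.302 -> Y = 0.005 ✓
  X = 0.091 -> Y = 0.992 ✓
All samples match this transformation.

(d) exp(-X²)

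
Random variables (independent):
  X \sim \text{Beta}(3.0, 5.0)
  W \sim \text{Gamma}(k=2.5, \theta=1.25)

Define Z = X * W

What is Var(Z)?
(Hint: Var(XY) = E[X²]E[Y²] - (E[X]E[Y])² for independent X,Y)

Var(XY) = E[X²]E[Y²] - (E[X]E[Y])²
E[X] = 0.375, Var(X) = 0.026041667
E[W] = 3.125, Var(W) = 3.90625
E[X²] = 0.026041667 + 0.375² = 0.16666667
E[W²] = 3.90625 + 3.125² = 13.671875
Var(Z) = 0.16666667*13.671875 - (0.375*3.125)²
= 2.2786458 - 1.373291 = 0.90535482

0.90535482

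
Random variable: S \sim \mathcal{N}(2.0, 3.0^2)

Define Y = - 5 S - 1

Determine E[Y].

For Y = -5S - 1:
E[Y] = -5 * E[S] - 1
E[S] = 2.0 = 2
E[Y] = -5 * 2 - 1 = -11

-11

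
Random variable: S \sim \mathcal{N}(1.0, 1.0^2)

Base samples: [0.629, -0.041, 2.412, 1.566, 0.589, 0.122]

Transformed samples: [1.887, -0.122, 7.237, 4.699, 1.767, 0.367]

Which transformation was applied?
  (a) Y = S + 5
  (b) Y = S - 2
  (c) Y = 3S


Checking option (c) Y = 3S:
  S = 0.629 -> Y = 1.887 ✓
  S = -0.041 -> Y = -0.122 ✓
  S = 2.412 -> Y = 7.237 ✓
All samples match this transformation.

(c) 3S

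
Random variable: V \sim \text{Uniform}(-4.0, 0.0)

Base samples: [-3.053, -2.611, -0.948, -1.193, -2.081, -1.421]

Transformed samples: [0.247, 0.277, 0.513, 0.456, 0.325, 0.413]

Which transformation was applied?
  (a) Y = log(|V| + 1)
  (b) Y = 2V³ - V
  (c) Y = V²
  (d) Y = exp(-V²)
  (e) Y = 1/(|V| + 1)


Checking option (e) Y = 1/(|V| + 1):
  V = -3.053 -> Y = 0.247 ✓
  V = -2.611 -> Y = 0.277 ✓
  V = -0.948 -> Y = 0.513 ✓
All samples match this transformation.

(e) 1/(|V| + 1)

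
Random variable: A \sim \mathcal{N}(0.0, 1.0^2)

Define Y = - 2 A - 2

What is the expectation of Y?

For Y = -2A - 2:
E[Y] = -2 * E[A] - 2
E[A] = 0.0 = 0
E[Y] = -2 * 0 - 2 = -2

-2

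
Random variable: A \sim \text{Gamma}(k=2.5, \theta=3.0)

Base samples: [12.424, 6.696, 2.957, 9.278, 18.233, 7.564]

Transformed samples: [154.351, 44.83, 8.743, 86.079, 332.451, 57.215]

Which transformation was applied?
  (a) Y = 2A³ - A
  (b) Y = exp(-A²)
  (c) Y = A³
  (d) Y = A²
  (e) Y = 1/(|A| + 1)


Checking option (d) Y = A²:
  A = 12.424 -> Y = 154.351 ✓
  A = 6.696 -> Y = 44.83 ✓
  A = 2.957 -> Y = 8.743 ✓
All samples match this transformation.

(d) A²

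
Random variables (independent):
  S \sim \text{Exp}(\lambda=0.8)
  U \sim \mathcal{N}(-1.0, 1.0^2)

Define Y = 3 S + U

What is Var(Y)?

For independent RVs: Var(aX + bY) = a²Var(X) + b²Var(Y)
Var(S) = 1.5625
Var(U) = 1
Var(Y) = 3²*1.5625 + 1²*1
= 9*1.5625 + 1*1 = 15.0625

15.0625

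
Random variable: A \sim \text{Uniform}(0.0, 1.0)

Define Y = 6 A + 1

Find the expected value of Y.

For Y = 6A + 1:
E[Y] = 6 * E[A] + 1
E[A] = (0 + 1)/2 = 0.5
E[Y] = 6 * 0.5 + 1 = 4

4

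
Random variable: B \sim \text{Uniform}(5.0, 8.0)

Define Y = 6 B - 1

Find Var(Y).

For Y = aB + b: Var(Y) = a² * Var(B)
Var(B) = (8 - 5)^2/12 = 0.75
Var(Y) = 6² * 0.75 = 36 * 0.75 = 27

27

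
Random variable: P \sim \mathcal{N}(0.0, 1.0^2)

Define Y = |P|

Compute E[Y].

For X ~ N(0, 1.0²), E[|X|] = sigma * sqrt(2/pi)
= 1.0 * sqrt(2/pi) = 0.79788456

0.79788456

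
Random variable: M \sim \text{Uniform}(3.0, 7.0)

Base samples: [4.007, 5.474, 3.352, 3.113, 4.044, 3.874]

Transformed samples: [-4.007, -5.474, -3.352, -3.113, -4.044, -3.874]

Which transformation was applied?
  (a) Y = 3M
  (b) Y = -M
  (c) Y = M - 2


Checking option (b) Y = -M:
  M = 4.007 -> Y = -4.007 ✓
  M = 5.474 -> Y = -5.474 ✓
  M = 3.352 -> Y = -3.352 ✓
All samples match this transformation.

(b) -M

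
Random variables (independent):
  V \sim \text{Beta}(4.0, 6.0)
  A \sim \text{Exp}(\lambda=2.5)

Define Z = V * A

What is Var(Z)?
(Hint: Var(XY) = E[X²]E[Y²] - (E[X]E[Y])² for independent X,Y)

Var(XY) = E[X²]E[Y²] - (E[X]E[Y])²
E[V] = 0.4, Var(V) = 0.021818182
E[A] = 0.4, Var(A) = 0.16
E[V²] = 0.021818182 + 0.4² = 0.18181818
E[A²] = 0.16 + 0.4² = 0.32
Var(Z) = 0.18181818*0.32 - (0.4*0.4)²
= 0.058181818 - 0.0256 = 0.032581818

0.032581818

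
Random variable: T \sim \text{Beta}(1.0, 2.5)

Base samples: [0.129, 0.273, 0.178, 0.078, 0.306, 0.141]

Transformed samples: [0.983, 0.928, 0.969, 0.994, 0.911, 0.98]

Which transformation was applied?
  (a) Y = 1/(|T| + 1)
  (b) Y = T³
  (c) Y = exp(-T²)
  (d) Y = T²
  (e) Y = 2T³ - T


Checking option (c) Y = exp(-T²):
  T = 0.129 -> Y = 0.983 ✓
  T = 0.273 -> Y = 0.928 ✓
  T = 0.178 -> Y = 0.969 ✓
All samples match this transformation.

(c) exp(-T²)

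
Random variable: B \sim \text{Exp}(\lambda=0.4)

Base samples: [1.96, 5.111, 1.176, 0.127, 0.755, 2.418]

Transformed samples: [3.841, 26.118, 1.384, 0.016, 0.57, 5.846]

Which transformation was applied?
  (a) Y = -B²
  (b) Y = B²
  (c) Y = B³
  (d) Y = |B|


Checking option (b) Y = B²:
  B = 1.96 -> Y = 3.841 ✓
  B = 5.111 -> Y = 26.118 ✓
  B = 1.176 -> Y = 1.384 ✓
All samples match this transformation.

(b) B²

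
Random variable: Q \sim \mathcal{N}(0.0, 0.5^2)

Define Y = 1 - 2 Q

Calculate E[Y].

For Y = -2Q + 1:
E[Y] = -2 * E[Q] + 1
E[Q] = 0.0 = 0
E[Y] = -2 * 0 + 1 = 1

1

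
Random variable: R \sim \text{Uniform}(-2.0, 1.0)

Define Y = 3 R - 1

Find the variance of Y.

For Y = aR + b: Var(Y) = a² * Var(R)
Var(R) = (1 + 2)^2/12 = 0.75
Var(Y) = 3² * 0.75 = 9 * 0.75 = 6.75

6.75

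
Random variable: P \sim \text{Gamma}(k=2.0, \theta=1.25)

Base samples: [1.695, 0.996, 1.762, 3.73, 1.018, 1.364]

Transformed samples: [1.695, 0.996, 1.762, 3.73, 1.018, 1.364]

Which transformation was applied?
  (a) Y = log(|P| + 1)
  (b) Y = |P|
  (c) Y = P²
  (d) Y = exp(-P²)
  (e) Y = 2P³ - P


Checking option (b) Y = |P|:
  P = 1.695 -> Y = 1.695 ✓
  P = 0.996 -> Y = 0.996 ✓
  P = 1.762 -> Y = 1.762 ✓
All samples match this transformation.

(b) |P|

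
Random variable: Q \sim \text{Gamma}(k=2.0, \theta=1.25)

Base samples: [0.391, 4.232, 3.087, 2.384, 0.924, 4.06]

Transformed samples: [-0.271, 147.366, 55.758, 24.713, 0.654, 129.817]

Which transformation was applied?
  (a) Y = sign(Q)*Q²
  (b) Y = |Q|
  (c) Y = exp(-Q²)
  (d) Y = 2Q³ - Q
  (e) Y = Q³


Checking option (d) Y = 2Q³ - Q:
  Q = 0.391 -> Y = -0.271 ✓
  Q = 4.232 -> Y = 147.366 ✓
  Q = 3.087 -> Y = 55.758 ✓
All samples match this transformation.

(d) 2Q³ - Q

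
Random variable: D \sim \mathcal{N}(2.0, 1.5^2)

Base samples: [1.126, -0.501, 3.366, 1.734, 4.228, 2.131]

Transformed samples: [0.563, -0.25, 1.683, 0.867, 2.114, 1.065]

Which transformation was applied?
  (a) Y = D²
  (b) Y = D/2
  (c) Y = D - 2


Checking option (b) Y = D/2:
  D = 1.126 -> Y = 0.563 ✓
  D = -0.501 -> Y = -0.25 ✓
  D = 3.366 -> Y = 1.683 ✓
All samples match this transformation.

(b) D/2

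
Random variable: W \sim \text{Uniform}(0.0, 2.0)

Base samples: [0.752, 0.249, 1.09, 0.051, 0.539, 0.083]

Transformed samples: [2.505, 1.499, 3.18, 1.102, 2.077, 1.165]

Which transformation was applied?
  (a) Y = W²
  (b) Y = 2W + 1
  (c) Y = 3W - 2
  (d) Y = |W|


Checking option (b) Y = 2W + 1:
  W = 0.752 -> Y = 2.505 ✓
  W = 0.249 -> Y = 1.499 ✓
  W = 1.09 -> Y = 3.18 ✓
All samples match this transformation.

(b) 2W + 1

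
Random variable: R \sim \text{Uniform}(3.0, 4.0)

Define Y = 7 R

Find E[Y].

For Y = 7R:
E[Y] = 7 * E[R]
E[R] = (3 + 4)/2 = 3.5
E[Y] = 7 * 3.5 = 24.5

24.5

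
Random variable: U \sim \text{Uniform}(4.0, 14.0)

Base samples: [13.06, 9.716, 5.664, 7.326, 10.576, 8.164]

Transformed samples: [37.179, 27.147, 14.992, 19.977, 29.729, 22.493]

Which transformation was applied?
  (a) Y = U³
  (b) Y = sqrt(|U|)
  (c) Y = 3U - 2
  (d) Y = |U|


Checking option (c) Y = 3U - 2:
  U = 13.06 -> Y = 37.179 ✓
  U = 9.716 -> Y = 27.147 ✓
  U = 5.664 -> Y = 14.992 ✓
All samples match this transformation.

(c) 3U - 2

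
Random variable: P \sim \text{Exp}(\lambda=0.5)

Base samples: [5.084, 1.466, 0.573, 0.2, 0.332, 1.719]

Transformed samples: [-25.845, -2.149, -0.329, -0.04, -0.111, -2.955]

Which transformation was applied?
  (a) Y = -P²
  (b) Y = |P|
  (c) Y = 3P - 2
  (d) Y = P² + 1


Checking option (a) Y = -P²:
  P = 5.084 -> Y = -25.845 ✓
  P = 1.466 -> Y = -2.149 ✓
  P = 0.573 -> Y = -0.329 ✓
All samples match this transformation.

(a) -P²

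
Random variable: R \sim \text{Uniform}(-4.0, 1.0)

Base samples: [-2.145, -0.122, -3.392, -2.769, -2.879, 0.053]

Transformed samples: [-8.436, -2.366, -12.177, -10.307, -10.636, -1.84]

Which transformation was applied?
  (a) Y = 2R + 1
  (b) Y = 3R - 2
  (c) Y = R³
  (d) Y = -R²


Checking option (b) Y = 3R - 2:
  R = -2.145 -> Y = -8.436 ✓
  R = -0.122 -> Y = -2.366 ✓
  R = -3.392 -> Y = -12.177 ✓
All samples match this transformation.

(b) 3R - 2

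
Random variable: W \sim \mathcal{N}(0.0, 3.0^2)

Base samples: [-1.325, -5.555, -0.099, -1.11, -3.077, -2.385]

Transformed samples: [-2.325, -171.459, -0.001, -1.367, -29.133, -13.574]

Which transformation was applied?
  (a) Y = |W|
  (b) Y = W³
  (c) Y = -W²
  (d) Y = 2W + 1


Checking option (b) Y = W³:
  W = -1.325 -> Y = -2.325 ✓
  W = -5.555 -> Y = -171.459 ✓
  W = -0.099 -> Y = -0.001 ✓
All samples match this transformation.

(b) W³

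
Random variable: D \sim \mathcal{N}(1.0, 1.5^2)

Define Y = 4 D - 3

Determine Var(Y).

For Y = aD + b: Var(Y) = a² * Var(D)
Var(D) = 1.5^2 = 2.25
Var(Y) = 4² * 2.25 = 16 * 2.25 = 36

36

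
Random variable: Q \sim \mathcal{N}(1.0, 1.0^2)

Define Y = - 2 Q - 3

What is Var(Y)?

For Y = aQ + b: Var(Y) = a² * Var(Q)
Var(Q) = 1.0^2 = 1
Var(Y) = (-2)² * 1 = 4 * 1 = 4

4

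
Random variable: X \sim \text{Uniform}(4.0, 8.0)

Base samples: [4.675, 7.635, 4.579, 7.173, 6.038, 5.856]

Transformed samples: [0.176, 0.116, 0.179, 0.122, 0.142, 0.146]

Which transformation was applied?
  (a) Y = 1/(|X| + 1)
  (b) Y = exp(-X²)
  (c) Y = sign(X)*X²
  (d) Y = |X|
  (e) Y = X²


Checking option (a) Y = 1/(|X| + 1):
  X = 4.675 -> Y = 0.176 ✓
  X = 7.635 -> Y = 0.116 ✓
  X = 4.579 -> Y = 0.179 ✓
All samples match this transformation.

(a) 1/(|X| + 1)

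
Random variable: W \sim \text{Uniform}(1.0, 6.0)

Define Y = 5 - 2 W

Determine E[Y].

For Y = -2W + 5:
E[Y] = -2 * E[W] + 5
E[W] = (1 + 6)/2 = 3.5
E[Y] = -2 * 3.5 + 5 = -2

-2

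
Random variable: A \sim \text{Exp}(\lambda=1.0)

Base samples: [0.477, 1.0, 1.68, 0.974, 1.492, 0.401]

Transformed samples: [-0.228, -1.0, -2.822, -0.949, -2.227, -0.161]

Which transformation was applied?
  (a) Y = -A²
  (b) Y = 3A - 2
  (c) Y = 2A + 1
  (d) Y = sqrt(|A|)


Checking option (a) Y = -A²:
  A = 0.477 -> Y = -0.228 ✓
  A = 1.0 -> Y = -1.0 ✓
  A = 1.68 -> Y = -2.822 ✓
All samples match this transformation.

(a) -A²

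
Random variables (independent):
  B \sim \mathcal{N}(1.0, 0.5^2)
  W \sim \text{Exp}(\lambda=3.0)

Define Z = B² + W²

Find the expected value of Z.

E[Z] = E[B²] + E[W²]
E[B²] = Var(B) + E[B]² = 0.25 + 1 = 1.25
E[W²] = Var(W) + E[W]² = 0.11111111 + 0.11111111 = 0.22222222
E[Z] = 1.25 + 0.22222222 = 1.4722222

1.4722222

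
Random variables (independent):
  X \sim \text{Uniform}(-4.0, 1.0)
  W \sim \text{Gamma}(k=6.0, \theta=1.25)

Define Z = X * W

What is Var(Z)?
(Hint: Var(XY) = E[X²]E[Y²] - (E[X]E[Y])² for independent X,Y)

Var(XY) = E[X²]E[Y²] - (E[X]E[Y])²
E[X] = -1.5, Var(X) = 2.0833333
E[W] = 7.5, Var(W) = 9.375
E[X²] = 2.0833333 + (-1.5)² = 4.3333333
E[W²] = 9.375 + 7.5² = 65.625
Var(Z) = 4.3333333*65.625 - (-1.5*7.5)²
= 284.375 - 126.5625 = 157.8125

157.8125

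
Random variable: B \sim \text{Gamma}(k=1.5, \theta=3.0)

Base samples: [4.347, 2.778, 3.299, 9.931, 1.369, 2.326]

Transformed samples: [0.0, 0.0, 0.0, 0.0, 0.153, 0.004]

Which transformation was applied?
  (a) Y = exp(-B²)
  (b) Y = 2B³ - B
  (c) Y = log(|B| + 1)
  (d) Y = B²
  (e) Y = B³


Checking option (a) Y = exp(-B²):
  B = 4.347 -> Y = 0.0 ✓
  B = 2.778 -> Y = 0.0 ✓
  B = 3.299 -> Y = 0.0 ✓
All samples match this transformation.

(a) exp(-B²)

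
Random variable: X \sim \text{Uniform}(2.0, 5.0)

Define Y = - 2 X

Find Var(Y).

For Y = aX + b: Var(Y) = a² * Var(X)
Var(X) = (5 - 2)^2/12 = 0.75
Var(Y) = (-2)² * 0.75 = 4 * 0.75 = 3

3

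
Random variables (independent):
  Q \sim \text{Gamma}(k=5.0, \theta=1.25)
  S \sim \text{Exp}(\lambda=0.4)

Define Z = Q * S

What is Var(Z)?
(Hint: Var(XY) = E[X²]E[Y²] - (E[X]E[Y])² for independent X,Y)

Var(XY) = E[X²]E[Y²] - (E[X]E[Y])²
E[Q] = 6.25, Var(Q) = 7.8125
E[S] = 2.5, Var(S) = 6.25
E[Q²] = 7.8125 + 6.25² = 46.875
E[S²] = 6.25 + 2.5² = 12.5
Var(Z) = 46.875*12.5 - (6.25*2.5)²
= 585.9375 - 244.14062 = 341.79688

341.79688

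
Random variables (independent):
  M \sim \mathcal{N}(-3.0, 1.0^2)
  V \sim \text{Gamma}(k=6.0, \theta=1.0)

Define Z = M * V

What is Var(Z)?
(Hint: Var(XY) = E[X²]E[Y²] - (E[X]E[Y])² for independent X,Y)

Var(XY) = E[X²]E[Y²] - (E[X]E[Y])²
E[M] = -3, Var(M) = 1
E[V] = 6, Var(V) = 6
E[M²] = 1 + (-3)² = 10
E[V²] = 6 + 6² = 42
Var(Z) = 10*42 - (-3*6)²
= 420 - 324 = 96

96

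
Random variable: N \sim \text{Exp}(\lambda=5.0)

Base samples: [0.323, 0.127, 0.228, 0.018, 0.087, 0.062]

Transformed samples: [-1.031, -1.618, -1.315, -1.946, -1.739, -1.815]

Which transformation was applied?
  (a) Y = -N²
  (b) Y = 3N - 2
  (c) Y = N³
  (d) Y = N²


Checking option (b) Y = 3N - 2:
  N = 0.323 -> Y = -1.031 ✓
  N = 0.127 -> Y = -1.618 ✓
  N = 0.228 -> Y = -1.315 ✓
All samples match this transformation.

(b) 3N - 2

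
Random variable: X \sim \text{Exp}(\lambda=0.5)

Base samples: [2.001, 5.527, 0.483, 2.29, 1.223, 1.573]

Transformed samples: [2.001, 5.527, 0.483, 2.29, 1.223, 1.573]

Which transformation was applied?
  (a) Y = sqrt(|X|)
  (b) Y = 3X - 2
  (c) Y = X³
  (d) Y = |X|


Checking option (d) Y = |X|:
  X = 2.001 -> Y = 2.001 ✓
  X = 5.527 -> Y = 5.527 ✓
  X = 0.483 -> Y = 0.483 ✓
All samples match this transformation.

(d) |X|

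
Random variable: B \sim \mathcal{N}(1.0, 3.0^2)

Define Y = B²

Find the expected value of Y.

E[B²] = Var(B) + (E[B])² = 9 + 1 = 10

10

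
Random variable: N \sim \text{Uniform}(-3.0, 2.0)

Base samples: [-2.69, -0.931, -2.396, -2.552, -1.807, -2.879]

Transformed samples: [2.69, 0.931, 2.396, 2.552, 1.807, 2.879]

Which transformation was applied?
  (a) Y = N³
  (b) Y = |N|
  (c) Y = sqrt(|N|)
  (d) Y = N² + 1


Checking option (b) Y = |N|:
  N = -2.69 -> Y = 2.69 ✓
  N = -0.931 -> Y = 0.931 ✓
  N = -2.396 -> Y = 2.396 ✓
All samples match this transformation.

(b) |N|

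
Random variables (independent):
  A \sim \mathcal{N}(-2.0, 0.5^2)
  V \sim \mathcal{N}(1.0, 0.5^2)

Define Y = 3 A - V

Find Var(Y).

For independent RVs: Var(aX + bY) = a²Var(X) + b²Var(Y)
Var(A) = 0.25
Var(V) = 0.25
Var(Y) = 3²*0.25 + (-1)²*0.25
= 9*0.25 + 1*0.25 = 2.5

2.5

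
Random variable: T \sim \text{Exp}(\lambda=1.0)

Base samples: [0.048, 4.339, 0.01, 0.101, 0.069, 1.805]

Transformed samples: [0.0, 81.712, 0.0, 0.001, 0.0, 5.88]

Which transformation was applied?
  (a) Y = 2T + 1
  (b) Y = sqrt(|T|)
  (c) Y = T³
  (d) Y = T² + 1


Checking option (c) Y = T³:
  T = 0.048 -> Y = 0.0 ✓
  T = 4.339 -> Y = 81.712 ✓
  T = 0.01 -> Y = 0.0 ✓
All samples match this transformation.

(c) T³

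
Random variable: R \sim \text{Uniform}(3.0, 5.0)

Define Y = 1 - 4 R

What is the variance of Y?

For Y = aR + b: Var(Y) = a² * Var(R)
Var(R) = (5 - 3)^2/12 = 0.33333333
Var(Y) = (-4)² * 0.33333333 = 16 * 0.33333333 = 5.3333333

5.3333333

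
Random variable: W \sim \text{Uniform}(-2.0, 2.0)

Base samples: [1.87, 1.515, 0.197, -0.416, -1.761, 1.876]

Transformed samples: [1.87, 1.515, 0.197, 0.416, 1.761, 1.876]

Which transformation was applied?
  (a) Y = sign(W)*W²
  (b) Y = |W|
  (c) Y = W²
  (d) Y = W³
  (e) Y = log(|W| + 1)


Checking option (b) Y = |W|:
  W = 1.87 -> Y = 1.87 ✓
  W = 1.515 -> Y = 1.515 ✓
  W = 0.197 -> Y = 0.197 ✓
All samples match this transformation.

(b) |W|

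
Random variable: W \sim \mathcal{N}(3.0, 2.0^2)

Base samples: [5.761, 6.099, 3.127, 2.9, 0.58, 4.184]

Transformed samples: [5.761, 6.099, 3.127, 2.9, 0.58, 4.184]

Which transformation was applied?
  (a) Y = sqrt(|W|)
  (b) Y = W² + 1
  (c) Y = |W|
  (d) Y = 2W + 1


Checking option (c) Y = |W|:
  W = 5.761 -> Y = 5.761 ✓
  W = 6.099 -> Y = 6.099 ✓
  W = 3.127 -> Y = 3.127 ✓
All samples match this transformation.

(c) |W|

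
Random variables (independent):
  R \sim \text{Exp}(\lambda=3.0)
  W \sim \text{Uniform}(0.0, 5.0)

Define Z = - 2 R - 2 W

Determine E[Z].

E[Z] = -2*E[R] - 2*E[W]
E[R] = 0.33333333
E[W] = 2.5
E[Z] = -2*0.33333333 - 2*2.5 = -5.6666667

-5.6666667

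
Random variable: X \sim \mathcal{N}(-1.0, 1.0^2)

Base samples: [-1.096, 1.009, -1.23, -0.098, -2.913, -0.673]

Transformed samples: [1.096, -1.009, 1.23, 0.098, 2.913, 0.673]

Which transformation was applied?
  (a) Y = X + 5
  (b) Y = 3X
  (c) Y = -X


Checking option (c) Y = -X:
  X = -1.096 -> Y = 1.096 ✓
  X = 1.009 -> Y = -1.009 ✓
  X = -1.23 -> Y = 1.23 ✓
All samples match this transformation.

(c) -X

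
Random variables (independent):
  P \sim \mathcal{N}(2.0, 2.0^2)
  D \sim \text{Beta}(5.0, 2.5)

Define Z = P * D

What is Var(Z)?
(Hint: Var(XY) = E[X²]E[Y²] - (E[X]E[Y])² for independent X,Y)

Var(XY) = E[X²]E[Y²] - (E[X]E[Y])²
E[P] = 2, Var(P) = 4
E[D] = 0.66666667, Var(D) = 0.026143791
E[P²] = 4 + 2² = 8
E[D²] = 0.026143791 + 0.66666667² = 0.47058824
Var(Z) = 8*0.47058824 - (2*0.66666667)²
= 3.7647059 - 1.7777778 = 1.9869281

1.9869281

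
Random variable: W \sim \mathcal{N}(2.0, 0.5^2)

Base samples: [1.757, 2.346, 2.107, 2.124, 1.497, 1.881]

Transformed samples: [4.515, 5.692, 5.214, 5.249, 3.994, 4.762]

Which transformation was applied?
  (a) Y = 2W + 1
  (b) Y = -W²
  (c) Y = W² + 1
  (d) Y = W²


Checking option (a) Y = 2W + 1:
  W = 1.757 -> Y = 4.515 ✓
  W = 2.346 -> Y = 5.692 ✓
  W = 2.107 -> Y = 5.214 ✓
All samples match this transformation.

(a) 2W + 1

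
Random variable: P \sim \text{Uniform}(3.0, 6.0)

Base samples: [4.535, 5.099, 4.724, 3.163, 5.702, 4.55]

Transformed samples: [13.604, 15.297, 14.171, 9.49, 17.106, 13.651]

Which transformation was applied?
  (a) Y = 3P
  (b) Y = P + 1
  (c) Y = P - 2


Checking option (a) Y = 3P:
  P = 4.535 -> Y = 13.604 ✓
  P = 5.099 -> Y = 15.297 ✓
  P = 4.724 -> Y = 14.171 ✓
All samples match this transformation.

(a) 3P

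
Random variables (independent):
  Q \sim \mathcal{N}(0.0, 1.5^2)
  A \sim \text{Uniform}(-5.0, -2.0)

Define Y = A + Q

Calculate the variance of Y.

For independent RVs: Var(aX + bY) = a²Var(X) + b²Var(Y)
Var(Q) = 2.25
Var(A) = 0.75
Var(Y) = 1²*2.25 + 1²*0.75
= 1*2.25 + 1*0.75 = 3

3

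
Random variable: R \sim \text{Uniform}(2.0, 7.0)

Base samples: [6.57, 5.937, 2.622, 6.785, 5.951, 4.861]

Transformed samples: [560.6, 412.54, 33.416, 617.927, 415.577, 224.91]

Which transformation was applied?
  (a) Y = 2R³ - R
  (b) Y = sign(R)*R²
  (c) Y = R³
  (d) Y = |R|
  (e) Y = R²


Checking option (a) Y = 2R³ - R:
  R = 6.57 -> Y = 560.6 ✓
  R = 5.937 -> Y = 412.54 ✓
  R = 2.622 -> Y = 33.416 ✓
All samples match this transformation.

(a) 2R³ - R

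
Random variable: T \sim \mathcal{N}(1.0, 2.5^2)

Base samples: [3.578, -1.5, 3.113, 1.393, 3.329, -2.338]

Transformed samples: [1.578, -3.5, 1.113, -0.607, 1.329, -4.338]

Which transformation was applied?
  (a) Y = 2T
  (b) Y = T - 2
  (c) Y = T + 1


Checking option (b) Y = T - 2:
  T = 3.578 -> Y = 1.578 ✓
  T = -1.5 -> Y = -3.5 ✓
  T = 3.113 -> Y = 1.113 ✓
All samples match this transformation.

(b) T - 2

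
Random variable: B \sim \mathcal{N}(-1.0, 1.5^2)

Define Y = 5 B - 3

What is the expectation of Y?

For Y = 5B - 3:
E[Y] = 5 * E[B] - 3
E[B] = -1.0 = -1
E[Y] = 5 * (-1) - 3 = -8

-8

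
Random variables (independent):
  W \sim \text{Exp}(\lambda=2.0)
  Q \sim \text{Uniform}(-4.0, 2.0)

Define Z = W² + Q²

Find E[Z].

E[Z] = E[W²] + E[Q²]
E[W²] = Var(W) + E[W]² = 0.25 + 0.25 = 0.5
E[Q²] = Var(Q) + E[Q]² = 3 + 1 = 4
E[Z] = 0.5 + 4 = 4.5

4.5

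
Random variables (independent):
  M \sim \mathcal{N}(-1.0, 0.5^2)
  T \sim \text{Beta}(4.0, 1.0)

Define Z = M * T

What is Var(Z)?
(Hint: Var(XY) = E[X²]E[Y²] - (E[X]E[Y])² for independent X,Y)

Var(XY) = E[X²]E[Y²] - (E[X]E[Y])²
E[M] = -1, Var(M) = 0.25
E[T] = 0.8, Var(T) = 0.026666667
E[M²] = 0.25 + (-1)² = 1.25
E[T²] = 0.026666667 + 0.8² = 0.66666667
Var(Z) = 1.25*0.66666667 - (-1*0.8)²
= 0.83333333 - 0.64 = 0.19333333

0.19333333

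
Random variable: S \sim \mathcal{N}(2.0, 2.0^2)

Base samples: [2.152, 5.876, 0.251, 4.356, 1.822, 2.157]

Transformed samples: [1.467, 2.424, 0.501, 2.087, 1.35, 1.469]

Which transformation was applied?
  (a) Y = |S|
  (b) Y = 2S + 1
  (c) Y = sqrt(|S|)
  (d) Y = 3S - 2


Checking option (c) Y = sqrt(|S|):
  S = 2.152 -> Y = 1.467 ✓
  S = 5.876 -> Y = 2.424 ✓
  S = 0.251 -> Y = 0.501 ✓
All samples match this transformation.

(c) sqrt(|S|)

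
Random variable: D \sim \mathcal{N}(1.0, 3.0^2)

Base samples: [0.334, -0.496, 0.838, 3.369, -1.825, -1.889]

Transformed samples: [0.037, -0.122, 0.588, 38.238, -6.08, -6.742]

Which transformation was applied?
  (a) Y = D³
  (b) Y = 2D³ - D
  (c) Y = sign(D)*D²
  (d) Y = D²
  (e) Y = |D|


Checking option (a) Y = D³:
  D = 0.334 -> Y = 0.037 ✓
  D = -0.496 -> Y = -0.122 ✓
  D = 0.838 -> Y = 0.588 ✓
All samples match this transformation.

(a) D³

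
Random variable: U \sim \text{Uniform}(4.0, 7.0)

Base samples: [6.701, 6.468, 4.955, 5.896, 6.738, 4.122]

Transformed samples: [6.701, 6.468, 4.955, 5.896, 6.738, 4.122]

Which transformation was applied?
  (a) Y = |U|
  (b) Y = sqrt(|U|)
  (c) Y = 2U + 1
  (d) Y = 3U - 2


Checking option (a) Y = |U|:
  U = 6.701 -> Y = 6.701 ✓
  U = 6.468 -> Y = 6.468 ✓
  U = 4.955 -> Y = 4.955 ✓
All samples match this transformation.

(a) |U|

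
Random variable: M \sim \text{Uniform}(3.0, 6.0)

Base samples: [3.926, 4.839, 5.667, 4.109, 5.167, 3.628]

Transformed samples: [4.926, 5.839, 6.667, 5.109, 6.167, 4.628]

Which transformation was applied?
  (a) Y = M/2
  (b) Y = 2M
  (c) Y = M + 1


Checking option (c) Y = M + 1:
  M = 3.926 -> Y = 4.926 ✓
  M = 4.839 -> Y = 5.839 ✓
  M = 5.667 -> Y = 6.667 ✓
All samples match this transformation.

(c) M + 1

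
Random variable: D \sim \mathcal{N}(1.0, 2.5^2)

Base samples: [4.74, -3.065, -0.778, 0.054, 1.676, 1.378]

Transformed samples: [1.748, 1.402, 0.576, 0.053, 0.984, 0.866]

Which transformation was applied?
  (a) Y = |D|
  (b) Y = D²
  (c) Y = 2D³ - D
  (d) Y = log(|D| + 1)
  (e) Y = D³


Checking option (d) Y = log(|D| + 1):
  D = 4.74 -> Y = 1.748 ✓
  D = -3.065 -> Y = 1.402 ✓
  D = -0.778 -> Y = 0.576 ✓
All samples match this transformation.

(d) log(|D| + 1)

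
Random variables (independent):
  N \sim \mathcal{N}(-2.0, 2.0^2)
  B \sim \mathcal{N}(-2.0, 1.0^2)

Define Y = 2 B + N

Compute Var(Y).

For independent RVs: Var(aX + bY) = a²Var(X) + b²Var(Y)
Var(N) = 4
Var(B) = 1
Var(Y) = 1²*4 + 2²*1
= 1*4 + 4*1 = 8

8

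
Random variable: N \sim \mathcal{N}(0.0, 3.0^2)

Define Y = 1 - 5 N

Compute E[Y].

For Y = -5N + 1:
E[Y] = -5 * E[N] + 1
E[N] = 0.0 = 0
E[Y] = -5 * 0 + 1 = 1

1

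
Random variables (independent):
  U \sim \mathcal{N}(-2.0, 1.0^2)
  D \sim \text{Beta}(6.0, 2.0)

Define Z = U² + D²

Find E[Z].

E[Z] = E[U²] + E[D²]
E[U²] = Var(U) + E[U]² = 1 + 4 = 5
E[D²] = Var(D) + E[D]² = 0.020833333 + 0.5625 = 0.58333333
E[Z] = 5 + 0.58333333 = 5.5833333

5.5833333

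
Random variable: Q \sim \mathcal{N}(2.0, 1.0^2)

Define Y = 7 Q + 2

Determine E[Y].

For Y = 7Q + 2:
E[Y] = 7 * E[Q] + 2
E[Q] = 2.0 = 2
E[Y] = 7 * 2 + 2 = 16

16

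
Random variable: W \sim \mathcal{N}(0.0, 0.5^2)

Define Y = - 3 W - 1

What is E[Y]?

For Y = -3W - 1:
E[Y] = -3 * E[W] - 1
E[W] = 0.0 = 0
E[Y] = -3 * 0 - 1 = -1

-1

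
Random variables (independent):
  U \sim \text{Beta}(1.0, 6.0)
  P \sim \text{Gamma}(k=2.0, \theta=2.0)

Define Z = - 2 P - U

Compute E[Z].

E[Z] = -1*E[U] - 2*E[P]
E[U] = 0.14285714
E[P] = 4
E[Z] = -1*0.14285714 - 2*4 = -8.1428571

-8.1428571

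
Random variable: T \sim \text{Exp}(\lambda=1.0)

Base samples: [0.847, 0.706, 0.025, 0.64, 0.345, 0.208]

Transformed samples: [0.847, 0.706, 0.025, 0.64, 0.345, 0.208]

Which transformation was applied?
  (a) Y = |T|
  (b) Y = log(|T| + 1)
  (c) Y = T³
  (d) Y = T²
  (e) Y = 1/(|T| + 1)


Checking option (a) Y = |T|:
  T = 0.847 -> Y = 0.847 ✓
  T = 0.706 -> Y = 0.706 ✓
  T = 0.025 -> Y = 0.025 ✓
All samples match this transformation.

(a) |T|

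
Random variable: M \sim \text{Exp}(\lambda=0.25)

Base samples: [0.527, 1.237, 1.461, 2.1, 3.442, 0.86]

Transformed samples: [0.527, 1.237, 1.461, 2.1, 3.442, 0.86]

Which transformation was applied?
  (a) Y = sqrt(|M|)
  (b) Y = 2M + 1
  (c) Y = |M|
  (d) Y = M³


Checking option (c) Y = |M|:
  M = 0.527 -> Y = 0.527 ✓
  M = 1.237 -> Y = 1.237 ✓
  M = 1.461 -> Y = 1.461 ✓
All samples match this transformation.

(c) |M|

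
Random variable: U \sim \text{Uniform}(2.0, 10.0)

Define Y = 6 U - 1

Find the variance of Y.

For Y = aU + b: Var(Y) = a² * Var(U)
Var(U) = (10 - 2)^2/12 = 5.3333333
Var(Y) = 6² * 5.3333333 = 36 * 5.3333333 = 192

192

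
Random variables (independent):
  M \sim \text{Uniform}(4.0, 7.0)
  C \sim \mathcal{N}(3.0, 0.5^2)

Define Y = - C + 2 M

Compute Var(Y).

For independent RVs: Var(aX + bY) = a²Var(X) + b²Var(Y)
Var(M) = 0.75
Var(C) = 0.25
Var(Y) = 2²*0.75 + (-1)²*0.25
= 4*0.75 + 1*0.25 = 3.25

3.25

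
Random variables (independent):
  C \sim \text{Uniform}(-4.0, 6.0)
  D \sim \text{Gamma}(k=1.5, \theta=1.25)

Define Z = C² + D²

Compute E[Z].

E[Z] = E[C²] + E[D²]
E[C²] = Var(C) + E[C]² = 8.3333333 + 1 = 9.3333333
E[D²] = Var(D) + E[D]² = 2.34375 + 3.515625 = 5.859375
E[Z] = 9.3333333 + 5.859375 = 15.192708

15.192708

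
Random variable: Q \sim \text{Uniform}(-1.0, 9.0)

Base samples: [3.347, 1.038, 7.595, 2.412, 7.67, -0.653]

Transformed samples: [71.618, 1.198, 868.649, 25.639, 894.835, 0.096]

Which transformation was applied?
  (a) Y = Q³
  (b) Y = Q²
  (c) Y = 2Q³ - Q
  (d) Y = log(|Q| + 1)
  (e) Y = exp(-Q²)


Checking option (c) Y = 2Q³ - Q:
  Q = 3.347 -> Y = 71.618 ✓
  Q = 1.038 -> Y = 1.198 ✓
  Q = 7.595 -> Y = 868.649 ✓
All samples match this transformation.

(c) 2Q³ - Q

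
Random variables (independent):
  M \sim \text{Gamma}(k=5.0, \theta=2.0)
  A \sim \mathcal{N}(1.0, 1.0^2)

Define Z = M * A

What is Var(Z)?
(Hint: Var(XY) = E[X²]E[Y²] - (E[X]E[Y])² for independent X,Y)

Var(XY) = E[X²]E[Y²] - (E[X]E[Y])²
E[M] = 10, Var(M) = 20
E[A] = 1, Var(A) = 1
E[M²] = 20 + 10² = 120
E[A²] = 1 + 1² = 2
Var(Z) = 120*2 - (10*1)²
= 240 - 100 = 140

140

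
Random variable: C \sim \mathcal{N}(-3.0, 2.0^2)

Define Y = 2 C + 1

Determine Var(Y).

For Y = aC + b: Var(Y) = a² * Var(C)
Var(C) = 2.0^2 = 4
Var(Y) = 2² * 4 = 4 * 4 = 16

16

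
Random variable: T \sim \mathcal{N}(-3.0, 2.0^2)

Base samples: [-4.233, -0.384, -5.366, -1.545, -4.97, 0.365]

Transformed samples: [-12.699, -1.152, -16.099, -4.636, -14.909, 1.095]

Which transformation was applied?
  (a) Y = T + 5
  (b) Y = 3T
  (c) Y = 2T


Checking option (b) Y = 3T:
  T = -4.233 -> Y = -12.699 ✓
  T = -0.384 -> Y = -1.152 ✓
  T = -5.366 -> Y = -16.099 ✓
All samples match this transformation.

(b) 3T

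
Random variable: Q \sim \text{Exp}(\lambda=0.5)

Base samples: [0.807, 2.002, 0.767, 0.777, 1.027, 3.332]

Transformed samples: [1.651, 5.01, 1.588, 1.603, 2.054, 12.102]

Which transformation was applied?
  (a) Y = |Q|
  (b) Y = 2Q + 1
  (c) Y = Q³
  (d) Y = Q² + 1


Checking option (d) Y = Q² + 1:
  Q = 0.807 -> Y = 1.651 ✓
  Q = 2.002 -> Y = 5.01 ✓
  Q = 0.767 -> Y = 1.588 ✓
All samples match this transformation.

(d) Q² + 1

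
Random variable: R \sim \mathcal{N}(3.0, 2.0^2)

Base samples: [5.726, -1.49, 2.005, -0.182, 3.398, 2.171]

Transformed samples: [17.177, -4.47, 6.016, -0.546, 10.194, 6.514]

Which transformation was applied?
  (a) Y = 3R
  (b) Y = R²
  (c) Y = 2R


Checking option (a) Y = 3R:
  R = 5.726 -> Y = 17.177 ✓
  R = -1.49 -> Y = -4.47 ✓
  R = 2.005 -> Y = 6.016 ✓
All samples match this transformation.

(a) 3R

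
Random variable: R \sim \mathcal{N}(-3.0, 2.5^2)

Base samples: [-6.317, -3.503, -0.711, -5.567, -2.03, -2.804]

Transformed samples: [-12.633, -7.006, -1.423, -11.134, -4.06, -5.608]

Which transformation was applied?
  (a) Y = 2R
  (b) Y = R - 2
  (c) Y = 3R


Checking option (a) Y = 2R:
  R = -6.317 -> Y = -12.633 ✓
  R = -3.503 -> Y = -7.006 ✓
  R = -0.711 -> Y = -1.423 ✓
All samples match this transformation.

(a) 2R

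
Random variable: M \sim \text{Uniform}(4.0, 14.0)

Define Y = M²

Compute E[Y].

Using E[X²] = Var(X) + (E[X])²:
E[M] = 9
Var(M) = (14 - 4)^2/12 = 8.3333333
E[M²] = 8.3333333 + 9² = 8.3333333 + 81 = 89.333333

89.333333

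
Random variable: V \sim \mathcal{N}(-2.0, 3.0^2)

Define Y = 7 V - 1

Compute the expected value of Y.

For Y = 7V - 1:
E[Y] = 7 * E[V] - 1
E[V] = -2.0 = -2
E[Y] = 7 * (-2) - 1 = -15

-15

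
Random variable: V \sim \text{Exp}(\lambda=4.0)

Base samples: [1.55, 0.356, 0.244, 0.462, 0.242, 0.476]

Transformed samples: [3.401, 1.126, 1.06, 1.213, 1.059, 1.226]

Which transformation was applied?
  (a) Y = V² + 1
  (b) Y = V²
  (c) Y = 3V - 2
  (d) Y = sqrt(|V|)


Checking option (a) Y = V² + 1:
  V = 1.55 -> Y = 3.401 ✓
  V = 0.356 -> Y = 1.126 ✓
  V = 0.244 -> Y = 1.06 ✓
All samples match this transformation.

(a) V² + 1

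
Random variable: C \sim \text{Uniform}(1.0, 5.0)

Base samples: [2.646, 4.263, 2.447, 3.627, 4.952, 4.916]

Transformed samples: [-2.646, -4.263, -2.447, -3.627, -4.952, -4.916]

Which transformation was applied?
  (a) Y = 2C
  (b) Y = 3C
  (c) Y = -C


Checking option (c) Y = -C:
  C = 2.646 -> Y = -2.646 ✓
  C = 4.263 -> Y = -4.263 ✓
  C = 2.447 -> Y = -2.447 ✓
All samples match this transformation.

(c) -C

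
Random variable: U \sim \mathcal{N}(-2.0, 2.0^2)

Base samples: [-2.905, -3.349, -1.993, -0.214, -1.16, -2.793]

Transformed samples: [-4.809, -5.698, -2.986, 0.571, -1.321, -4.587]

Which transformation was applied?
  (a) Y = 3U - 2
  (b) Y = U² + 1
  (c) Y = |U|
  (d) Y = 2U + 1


Checking option (d) Y = 2U + 1:
  U = -2.905 -> Y = -4.809 ✓
  U = -3.349 -> Y = -5.698 ✓
  U = -1.993 -> Y = -2.986 ✓
All samples match this transformation.

(d) 2U + 1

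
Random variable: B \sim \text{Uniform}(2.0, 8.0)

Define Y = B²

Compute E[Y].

E[B²] = Var(B) + (E[B])² = 3 + 25 = 28

28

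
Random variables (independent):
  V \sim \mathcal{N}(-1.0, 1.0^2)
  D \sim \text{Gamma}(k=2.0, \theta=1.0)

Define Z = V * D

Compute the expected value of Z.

For independent RVs: E[XY] = E[X]*E[Y]
E[V] = -1
E[D] = 2
E[Z] = -1 * 2 = -2

-2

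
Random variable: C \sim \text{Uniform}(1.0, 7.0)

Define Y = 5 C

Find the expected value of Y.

For Y = 5C:
E[Y] = 5 * E[C]
E[C] = (1 + 7)/2 = 4
E[Y] = 5 * 4 = 20

20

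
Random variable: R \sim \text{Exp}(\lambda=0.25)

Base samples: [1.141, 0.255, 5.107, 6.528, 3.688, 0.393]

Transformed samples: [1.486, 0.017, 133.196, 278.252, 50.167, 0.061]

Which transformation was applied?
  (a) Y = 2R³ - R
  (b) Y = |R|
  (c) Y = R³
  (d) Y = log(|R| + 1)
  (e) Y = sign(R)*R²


Checking option (c) Y = R³:
  R = 1.141 -> Y = 1.486 ✓
  R = 0.255 -> Y = 0.017 ✓
  R = 5.107 -> Y = 133.196 ✓
All samples match this transformation.

(c) R³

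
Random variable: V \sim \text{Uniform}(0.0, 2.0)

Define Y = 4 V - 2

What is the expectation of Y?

For Y = 4V - 2:
E[Y] = 4 * E[V] - 2
E[V] = (0 + 2)/2 = 1
E[Y] = 4 * 1 - 2 = 2

2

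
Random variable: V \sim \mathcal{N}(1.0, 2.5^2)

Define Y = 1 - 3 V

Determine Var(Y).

For Y = aV + b: Var(Y) = a² * Var(V)
Var(V) = 2.5^2 = 6.25
Var(Y) = (-3)² * 6.25 = 9 * 6.25 = 56.25

56.25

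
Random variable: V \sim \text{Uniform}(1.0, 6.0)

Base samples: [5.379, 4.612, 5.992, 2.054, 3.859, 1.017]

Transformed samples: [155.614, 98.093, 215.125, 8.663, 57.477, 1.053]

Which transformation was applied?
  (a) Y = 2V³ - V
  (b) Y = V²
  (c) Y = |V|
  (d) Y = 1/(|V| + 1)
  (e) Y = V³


Checking option (e) Y = V³:
  V = 5.379 -> Y = 155.614 ✓
  V = 4.612 -> Y = 98.093 ✓
  V = 5.992 -> Y = 215.125 ✓
All samples match this transformation.

(e) V³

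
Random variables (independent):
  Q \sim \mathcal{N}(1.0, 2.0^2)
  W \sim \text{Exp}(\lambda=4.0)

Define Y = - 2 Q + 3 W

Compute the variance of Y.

For independent RVs: Var(aX + bY) = a²Var(X) + b²Var(Y)
Var(Q) = 4
Var(W) = 0.0625
Var(Y) = (-2)²*4 + 3²*0.0625
= 4*4 + 9*0.0625 = 16.5625

16.5625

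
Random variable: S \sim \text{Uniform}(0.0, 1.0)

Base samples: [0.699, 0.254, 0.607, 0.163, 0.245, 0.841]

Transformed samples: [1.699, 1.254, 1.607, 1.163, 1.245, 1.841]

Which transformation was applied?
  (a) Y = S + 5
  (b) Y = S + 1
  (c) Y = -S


Checking option (b) Y = S + 1:
  S = 0.699 -> Y = 1.699 ✓
  S = 0.254 -> Y = 1.254 ✓
  S = 0.607 -> Y = 1.607 ✓
All samples match this transformation.

(b) S + 1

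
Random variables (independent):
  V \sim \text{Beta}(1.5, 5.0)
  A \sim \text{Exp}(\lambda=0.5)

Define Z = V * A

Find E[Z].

For independent RVs: E[XY] = E[X]*E[Y]
E[V] = 0.23076923
E[A] = 2
E[Z] = 0.23076923 * 2 = 0.46153846

0.46153846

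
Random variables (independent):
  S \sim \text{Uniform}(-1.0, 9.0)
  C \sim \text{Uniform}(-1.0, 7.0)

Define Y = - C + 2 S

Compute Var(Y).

For independent RVs: Var(aX + bY) = a²Var(X) + b²Var(Y)
Var(S) = 8.3333333
Var(C) = 5.3333333
Var(Y) = 2²*8.3333333 + (-1)²*5.3333333
= 4*8.3333333 + 1*5.3333333 = 38.666667

38.666667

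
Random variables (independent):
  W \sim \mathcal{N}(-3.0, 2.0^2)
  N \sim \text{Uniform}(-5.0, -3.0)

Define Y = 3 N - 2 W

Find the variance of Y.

For independent RVs: Var(aX + bY) = a²Var(X) + b²Var(Y)
Var(W) = 4
Var(N) = 0.33333333
Var(Y) = (-2)²*4 + 3²*0.33333333
= 4*4 + 9*0.33333333 = 19

19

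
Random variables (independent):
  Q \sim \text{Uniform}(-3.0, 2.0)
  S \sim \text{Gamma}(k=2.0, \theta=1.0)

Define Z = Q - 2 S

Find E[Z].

E[Z] = 1*E[Q] - 2*E[S]
E[Q] = -0.5
E[S] = 2
E[Z] = 1*(-0.5) - 2*2 = -4.5

-4.5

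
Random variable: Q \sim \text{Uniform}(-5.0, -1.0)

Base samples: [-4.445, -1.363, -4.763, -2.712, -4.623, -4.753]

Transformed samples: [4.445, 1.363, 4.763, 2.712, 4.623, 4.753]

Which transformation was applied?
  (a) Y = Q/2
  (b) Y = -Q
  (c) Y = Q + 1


Checking option (b) Y = -Q:
  Q = -4.445 -> Y = 4.445 ✓
  Q = -1.363 -> Y = 1.363 ✓
  Q = -4.763 -> Y = 4.763 ✓
All samples match this transformation.

(b) -Q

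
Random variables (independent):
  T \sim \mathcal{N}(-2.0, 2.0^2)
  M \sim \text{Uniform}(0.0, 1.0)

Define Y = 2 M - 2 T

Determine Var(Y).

For independent RVs: Var(aX + bY) = a²Var(X) + b²Var(Y)
Var(T) = 4
Var(M) = 0.083333333
Var(Y) = (-2)²*4 + 2²*0.083333333
= 4*4 + 4*0.083333333 = 16.333333

16.333333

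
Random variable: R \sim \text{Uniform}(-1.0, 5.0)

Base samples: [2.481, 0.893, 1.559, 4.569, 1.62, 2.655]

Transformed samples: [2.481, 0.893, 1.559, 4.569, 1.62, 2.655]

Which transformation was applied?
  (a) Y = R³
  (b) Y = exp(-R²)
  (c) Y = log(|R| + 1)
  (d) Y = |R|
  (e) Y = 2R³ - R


Checking option (d) Y = |R|:
  R = 2.481 -> Y = 2.481 ✓
  R = 0.893 -> Y = 0.893 ✓
  R = 1.559 -> Y = 1.559 ✓
All samples match this transformation.

(d) |R|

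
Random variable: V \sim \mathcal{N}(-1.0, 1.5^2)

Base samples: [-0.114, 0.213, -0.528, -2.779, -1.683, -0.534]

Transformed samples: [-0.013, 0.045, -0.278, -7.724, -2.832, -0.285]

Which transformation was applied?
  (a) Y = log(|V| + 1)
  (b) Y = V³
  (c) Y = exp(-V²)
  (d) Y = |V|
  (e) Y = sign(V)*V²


Checking option (e) Y = sign(V)*V²:
  V = -0.114 -> Y = -0.013 ✓
  V = 0.213 -> Y = 0.045 ✓
  V = -0.528 -> Y = -0.278 ✓
All samples match this transformation.

(e) sign(V)*V²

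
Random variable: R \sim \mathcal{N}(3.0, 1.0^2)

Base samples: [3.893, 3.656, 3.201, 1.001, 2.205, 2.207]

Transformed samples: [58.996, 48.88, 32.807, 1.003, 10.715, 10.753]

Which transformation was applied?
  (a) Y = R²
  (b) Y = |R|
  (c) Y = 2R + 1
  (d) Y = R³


Checking option (d) Y = R³:
  R = 3.893 -> Y = 58.996 ✓
  R = 3.656 -> Y = 48.88 ✓
  R = 3.201 -> Y = 32.807 ✓
All samples match this transformation.

(d) R³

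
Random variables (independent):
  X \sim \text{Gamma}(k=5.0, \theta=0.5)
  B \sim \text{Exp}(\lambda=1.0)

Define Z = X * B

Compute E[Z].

For independent RVs: E[XY] = E[X]*E[Y]
E[X] = 2.5
E[B] = 1
E[Z] = 2.5 * 1 = 2.5

2.5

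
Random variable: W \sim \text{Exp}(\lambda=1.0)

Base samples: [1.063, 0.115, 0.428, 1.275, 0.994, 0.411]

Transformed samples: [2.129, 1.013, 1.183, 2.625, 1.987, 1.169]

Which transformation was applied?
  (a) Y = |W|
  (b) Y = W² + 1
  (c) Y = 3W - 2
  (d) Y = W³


Checking option (b) Y = W² + 1:
  W = 1.063 -> Y = 2.129 ✓
  W = 0.115 -> Y = 1.013 ✓
  W = 0.428 -> Y = 1.183 ✓
All samples match this transformation.

(b) W² + 1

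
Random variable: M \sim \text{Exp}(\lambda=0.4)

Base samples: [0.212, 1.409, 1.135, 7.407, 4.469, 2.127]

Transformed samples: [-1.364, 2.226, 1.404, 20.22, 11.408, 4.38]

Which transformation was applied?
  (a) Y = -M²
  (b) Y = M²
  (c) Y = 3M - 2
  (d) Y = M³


Checking option (c) Y = 3M - 2:
  M = 0.212 -> Y = -1.364 ✓
  M = 1.409 -> Y = 2.226 ✓
  M = 1.135 -> Y = 1.404 ✓
All samples match this transformation.

(c) 3M - 2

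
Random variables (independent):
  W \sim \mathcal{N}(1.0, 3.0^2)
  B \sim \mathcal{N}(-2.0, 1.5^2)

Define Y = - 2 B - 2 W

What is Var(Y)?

For independent RVs: Var(aX + bY) = a²Var(X) + b²Var(Y)
Var(W) = 9
Var(B) = 2.25
Var(Y) = (-2)²*9 + (-2)²*2.25
= 4*9 + 4*2.25 = 45

45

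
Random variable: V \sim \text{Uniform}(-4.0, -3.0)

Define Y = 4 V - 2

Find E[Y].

For Y = 4V - 2:
E[Y] = 4 * E[V] - 2
E[V] = (-4 - 3)/2 = -3.5
E[Y] = 4 * (-3.5) - 2 = -16

-16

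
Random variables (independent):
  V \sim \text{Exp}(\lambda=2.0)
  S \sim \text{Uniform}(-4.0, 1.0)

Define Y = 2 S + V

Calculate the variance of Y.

For independent RVs: Var(aX + bY) = a²Var(X) + b²Var(Y)
Var(V) = 0.25
Var(S) = 2.0833333
Var(Y) = 1²*0.25 + 2²*2.0833333
= 1*0.25 + 4*2.0833333 = 8.5833333

8.5833333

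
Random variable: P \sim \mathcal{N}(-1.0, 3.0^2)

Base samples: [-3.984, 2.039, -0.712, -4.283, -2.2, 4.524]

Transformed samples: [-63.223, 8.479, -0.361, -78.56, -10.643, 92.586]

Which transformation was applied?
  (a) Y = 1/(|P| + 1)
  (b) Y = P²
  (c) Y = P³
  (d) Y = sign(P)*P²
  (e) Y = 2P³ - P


Checking option (c) Y = P³:
  P = -3.984 -> Y = -63.223 ✓
  P = 2.039 -> Y = 8.479 ✓
  P = -0.712 -> Y = -0.361 ✓
All samples match this transformation.

(c) P³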